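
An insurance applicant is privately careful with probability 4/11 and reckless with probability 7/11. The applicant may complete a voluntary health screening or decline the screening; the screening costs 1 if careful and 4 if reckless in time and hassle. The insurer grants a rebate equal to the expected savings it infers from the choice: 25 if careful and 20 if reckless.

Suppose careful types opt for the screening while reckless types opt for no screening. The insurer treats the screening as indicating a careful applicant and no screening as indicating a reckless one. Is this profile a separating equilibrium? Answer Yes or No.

Under these beliefs, the screening earns rebate 25 and no screening earns rebate 20.
careful: the screening nets 25 − 1 = 24; no screening nets 20. careful prefers the screening.
reckless: the screening nets 25 − 4 = 21; no screening nets 20. reckless would deviate to the screening.
reckless has a profitable deviation, so the profile is not an equilibrium.

No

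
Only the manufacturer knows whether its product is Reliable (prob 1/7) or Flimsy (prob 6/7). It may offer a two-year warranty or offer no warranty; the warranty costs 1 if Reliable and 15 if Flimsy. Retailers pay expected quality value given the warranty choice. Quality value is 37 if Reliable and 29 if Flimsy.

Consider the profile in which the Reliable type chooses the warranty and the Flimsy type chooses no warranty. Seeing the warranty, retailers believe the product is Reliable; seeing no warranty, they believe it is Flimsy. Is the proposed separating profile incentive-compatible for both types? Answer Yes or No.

Under these beliefs, the warranty earns price 37 and no warranty earns price 29.
Reliable: the warranty nets 37 − 1 = 36; no warranty nets 29. Reliable prefers the warranty.
Flimsy: the warranty nets 37 − 15 = 22; no warranty nets 29. Flimsy prefers no warranty.
Neither type deviates, so the separating profile is an equilibrium.

Yes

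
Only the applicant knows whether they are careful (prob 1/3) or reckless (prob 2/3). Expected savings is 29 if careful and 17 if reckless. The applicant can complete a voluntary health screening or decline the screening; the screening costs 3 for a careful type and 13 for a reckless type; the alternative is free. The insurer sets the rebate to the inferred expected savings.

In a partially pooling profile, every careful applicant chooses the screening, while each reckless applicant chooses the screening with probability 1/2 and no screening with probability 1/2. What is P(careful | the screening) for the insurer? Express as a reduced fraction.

1/2

P(the screening) = (1/3)·1 + (2/3)·(1/2) = 2/3.
By Bayes' rule, P(careful | the screening) = (1/3) / (2/3) = 1/2.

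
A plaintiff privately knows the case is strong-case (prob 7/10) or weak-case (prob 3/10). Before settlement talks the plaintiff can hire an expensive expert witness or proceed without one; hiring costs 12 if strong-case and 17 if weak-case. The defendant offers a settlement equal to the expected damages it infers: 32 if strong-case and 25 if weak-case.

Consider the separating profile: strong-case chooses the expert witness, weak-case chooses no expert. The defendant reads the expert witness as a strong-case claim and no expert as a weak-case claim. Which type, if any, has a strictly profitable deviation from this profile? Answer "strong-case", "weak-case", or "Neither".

The expert witness pays 32; no expert pays 25.
strong-case: assigned the expert witness, nets 32 − 12 = 20; deviating to no expert nets 25.
weak-case: assigned no expert, nets 25; deviating to the expert witness nets 32 − 17 = 15.
The strong-case type gains 5 by deviating.

strong-case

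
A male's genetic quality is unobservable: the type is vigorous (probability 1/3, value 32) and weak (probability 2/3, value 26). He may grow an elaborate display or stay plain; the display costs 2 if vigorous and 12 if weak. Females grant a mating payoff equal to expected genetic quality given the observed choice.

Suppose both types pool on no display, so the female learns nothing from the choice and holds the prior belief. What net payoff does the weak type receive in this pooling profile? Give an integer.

Pooled mating payoff = 1/3·32 + 2/3·26 = 28.
weak pays no cost for no display, so net payoff = 28.

28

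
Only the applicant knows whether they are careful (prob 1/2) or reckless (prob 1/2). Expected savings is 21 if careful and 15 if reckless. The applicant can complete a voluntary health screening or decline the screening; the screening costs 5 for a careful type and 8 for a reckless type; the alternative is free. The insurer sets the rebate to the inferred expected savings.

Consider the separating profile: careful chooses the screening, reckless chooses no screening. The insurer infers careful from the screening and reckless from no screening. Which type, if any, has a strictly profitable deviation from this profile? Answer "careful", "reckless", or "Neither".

Neither

The screening pays 21; no screening pays 15.
careful: assigned the screening, nets 21 − 5 = 16; deviating to no screening nets 15.
reckless: assigned no screening, nets 15; deviating to the screening nets 21 − 8 = 13.
Both types strictly prefer their assigned action; no profitable deviation.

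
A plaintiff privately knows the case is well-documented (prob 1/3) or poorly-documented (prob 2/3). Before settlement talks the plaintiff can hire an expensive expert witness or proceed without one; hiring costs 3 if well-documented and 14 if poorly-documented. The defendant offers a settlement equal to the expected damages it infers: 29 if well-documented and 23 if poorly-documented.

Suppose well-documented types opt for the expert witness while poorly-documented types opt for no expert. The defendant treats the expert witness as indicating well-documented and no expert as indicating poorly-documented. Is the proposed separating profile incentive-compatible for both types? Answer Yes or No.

Yes

Under these beliefs, the expert witness earns settlement 29 and no expert earns settlement 23.
well-documented: the expert witness nets 29 − 3 = 26; no expert nets 23. well-documented prefers the expert witness.
poorly-documented: the expert witness nets 29 − 14 = 15; no expert nets 23. poorly-documented prefers no expert.
Neither type deviates, so the separating profile is an equilibrium.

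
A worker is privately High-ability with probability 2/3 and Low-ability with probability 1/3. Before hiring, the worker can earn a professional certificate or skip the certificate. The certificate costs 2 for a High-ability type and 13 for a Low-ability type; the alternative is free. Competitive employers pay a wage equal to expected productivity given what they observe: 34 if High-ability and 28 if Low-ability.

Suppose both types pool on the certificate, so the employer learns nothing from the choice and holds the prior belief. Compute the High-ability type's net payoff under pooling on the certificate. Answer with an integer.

30

Pooled wage = 2/3·34 + 1/3·28 = 32.
High-ability pays cost 2 for the certificate, so net payoff = 32 − 2 = 30.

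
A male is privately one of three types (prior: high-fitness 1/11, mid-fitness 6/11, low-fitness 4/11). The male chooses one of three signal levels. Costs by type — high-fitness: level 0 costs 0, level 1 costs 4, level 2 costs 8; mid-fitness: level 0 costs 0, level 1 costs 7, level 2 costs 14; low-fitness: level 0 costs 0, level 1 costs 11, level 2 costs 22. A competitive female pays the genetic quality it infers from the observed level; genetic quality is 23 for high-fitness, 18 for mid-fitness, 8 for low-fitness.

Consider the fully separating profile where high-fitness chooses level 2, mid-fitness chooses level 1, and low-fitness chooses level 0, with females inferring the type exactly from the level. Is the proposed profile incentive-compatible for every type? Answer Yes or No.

Yes

Separating mating payoffs: level 2 → 23, level 1 → 18, level 0 → 8.
high-fitness (assigned level 2): level 0: 8 − 0 = 8; level 1: 18 − 4 = 14; level 2: 23 − 8 = 15. high-fitness stays.
mid-fitness (assigned level 1): level 0: 8 − 0 = 8; level 1: 18 − 7 = 11; level 2: 23 − 14 = 9. mid-fitness stays.
low-fitness (assigned level 0): level 0: 8 − 0 = 8; level 1: 18 − 11 = 7; level 2: 23 − 22 = 1. low-fitness stays.
Every type prefers its assigned level; separation holds.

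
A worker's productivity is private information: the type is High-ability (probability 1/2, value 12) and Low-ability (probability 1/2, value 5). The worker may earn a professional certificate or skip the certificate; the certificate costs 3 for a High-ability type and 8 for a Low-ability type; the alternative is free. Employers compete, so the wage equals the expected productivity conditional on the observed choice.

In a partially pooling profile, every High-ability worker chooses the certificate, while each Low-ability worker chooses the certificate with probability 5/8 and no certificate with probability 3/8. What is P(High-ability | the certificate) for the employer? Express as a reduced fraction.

P(the certificate) = (1/2)·1 + (1/2)·(5/8) = 13/16.
By Bayes' rule, P(High-ability | the certificate) = (1/2) / (13/16) = 8/13.

8/13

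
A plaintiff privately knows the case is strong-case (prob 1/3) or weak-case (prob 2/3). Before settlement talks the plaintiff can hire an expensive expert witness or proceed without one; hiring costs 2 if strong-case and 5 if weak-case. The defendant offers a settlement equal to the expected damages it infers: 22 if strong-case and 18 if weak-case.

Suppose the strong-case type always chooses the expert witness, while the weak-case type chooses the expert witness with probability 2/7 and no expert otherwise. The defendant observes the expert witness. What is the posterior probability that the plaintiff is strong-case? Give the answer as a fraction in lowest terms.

P(the expert witness) = (1/3)·1 + (2/3)·(2/7) = 11/21.
By Bayes' rule, P(strong-case | the expert witness) = (1/3) / (11/21) = 7/11.

7/11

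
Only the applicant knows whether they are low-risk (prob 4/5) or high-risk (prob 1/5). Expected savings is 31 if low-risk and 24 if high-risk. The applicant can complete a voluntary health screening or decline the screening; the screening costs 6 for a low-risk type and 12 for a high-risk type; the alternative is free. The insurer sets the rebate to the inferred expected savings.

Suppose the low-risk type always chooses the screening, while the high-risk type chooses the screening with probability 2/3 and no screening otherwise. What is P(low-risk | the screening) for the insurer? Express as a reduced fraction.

6/7

P(the screening) = (4/5)·1 + (1/5)·(2/3) = 14/15.
By Bayes' rule, P(low-risk | the screening) = (4/5) / (14/15) = 6/7.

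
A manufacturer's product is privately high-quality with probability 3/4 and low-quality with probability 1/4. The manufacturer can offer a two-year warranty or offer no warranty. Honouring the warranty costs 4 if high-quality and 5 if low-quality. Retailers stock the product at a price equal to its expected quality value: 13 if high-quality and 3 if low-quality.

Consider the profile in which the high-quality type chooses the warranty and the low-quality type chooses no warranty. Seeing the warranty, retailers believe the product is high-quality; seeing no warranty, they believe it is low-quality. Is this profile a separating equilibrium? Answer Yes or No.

No

Under these beliefs, the warranty earns price 13 and no warranty earns price 3.
high-quality: the warranty nets 13 − 4 = 9; no warranty nets 3. high-quality prefers the warranty.
low-quality: the warranty nets 13 − 5 = 8; no warranty nets 3. low-quality would deviate to the warranty.
low-quality has a profitable deviation, so the profile is not an equilibrium.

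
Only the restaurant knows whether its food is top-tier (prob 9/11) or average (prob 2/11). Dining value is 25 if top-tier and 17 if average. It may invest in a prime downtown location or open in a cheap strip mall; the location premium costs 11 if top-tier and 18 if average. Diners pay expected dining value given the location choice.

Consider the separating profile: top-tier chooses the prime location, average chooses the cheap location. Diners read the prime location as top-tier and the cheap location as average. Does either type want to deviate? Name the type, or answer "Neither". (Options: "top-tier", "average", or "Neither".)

top-tier

The prime location pays 25; the cheap location pays 17.
top-tier: assigned the prime location, nets 25 − 11 = 14; deviating to the cheap location nets 17.
average: assigned the cheap location, nets 17; deviating to the prime location nets 25 − 18 = 7.
The top-tier type gains 3 by deviating.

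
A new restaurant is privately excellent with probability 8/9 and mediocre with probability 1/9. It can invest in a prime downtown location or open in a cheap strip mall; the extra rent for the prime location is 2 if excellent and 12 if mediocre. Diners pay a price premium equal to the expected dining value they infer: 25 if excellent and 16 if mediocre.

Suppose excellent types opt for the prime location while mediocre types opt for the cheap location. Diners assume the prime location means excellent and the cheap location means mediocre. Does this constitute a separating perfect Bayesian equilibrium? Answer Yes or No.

Yes

Under these beliefs, the prime location earns price premium 25 and the cheap location earns price premium 16.
excellent: the prime location nets 25 − 2 = 23; the cheap location nets 16. excellent prefers the prime location.
mediocre: the prime location nets 25 − 12 = 13; the cheap location nets 16. mediocre prefers the cheap location.
Neither type deviates, so the separating profile is an equilibrium.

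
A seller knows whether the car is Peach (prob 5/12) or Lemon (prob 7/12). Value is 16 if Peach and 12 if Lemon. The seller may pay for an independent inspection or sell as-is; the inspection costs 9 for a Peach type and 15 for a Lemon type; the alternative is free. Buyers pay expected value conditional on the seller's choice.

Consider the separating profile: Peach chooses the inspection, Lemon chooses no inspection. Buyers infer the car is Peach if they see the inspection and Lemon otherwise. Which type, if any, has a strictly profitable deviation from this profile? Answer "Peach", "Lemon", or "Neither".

Peach

The inspection pays 16; no inspection pays 12.
Peach: assigned the inspection, nets 16 − 9 = 7; deviating to no inspection nets 12.
Lemon: assigned no inspection, nets 12; deviating to the inspection nets 16 − 15 = 1.
The Peach type gains 5 by deviating.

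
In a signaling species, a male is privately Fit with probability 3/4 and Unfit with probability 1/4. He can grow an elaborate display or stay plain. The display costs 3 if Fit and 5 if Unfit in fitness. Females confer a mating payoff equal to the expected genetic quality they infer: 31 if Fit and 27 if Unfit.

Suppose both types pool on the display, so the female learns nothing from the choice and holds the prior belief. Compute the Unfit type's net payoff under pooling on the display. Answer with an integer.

Pooled mating payoff = 3/4·31 + 1/4·27 = 30.
Unfit pays cost 5 for the display, so net payoff = 30 − 5 = 25.

25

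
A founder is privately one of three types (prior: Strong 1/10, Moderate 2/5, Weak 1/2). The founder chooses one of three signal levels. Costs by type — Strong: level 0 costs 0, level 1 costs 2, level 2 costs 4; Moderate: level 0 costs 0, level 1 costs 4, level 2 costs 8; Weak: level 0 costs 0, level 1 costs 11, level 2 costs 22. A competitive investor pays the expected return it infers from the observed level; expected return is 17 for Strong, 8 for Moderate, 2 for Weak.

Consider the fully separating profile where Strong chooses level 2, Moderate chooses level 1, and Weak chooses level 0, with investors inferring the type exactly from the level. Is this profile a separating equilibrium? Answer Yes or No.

Separating valuations: level 2 → 17, level 1 → 8, level 0 → 2.
Strong (assigned level 2): level 0: 2 − 0 = 2; level 1: 8 − 2 = 6; level 2: 17 − 4 = 13. Strong stays.
Moderate (assigned level 1): level 0: 2 − 0 = 2; level 1: 8 − 4 = 4; level 2: 17 − 8 = 9. Moderate prefers level 2.
Weak (assigned level 0): level 0: 2 − 0 = 2; level 1: 8 − 11 = -3; level 2: 17 − 22 = -5. Weak stays.
At least one type deviates; the separating profile fails.

No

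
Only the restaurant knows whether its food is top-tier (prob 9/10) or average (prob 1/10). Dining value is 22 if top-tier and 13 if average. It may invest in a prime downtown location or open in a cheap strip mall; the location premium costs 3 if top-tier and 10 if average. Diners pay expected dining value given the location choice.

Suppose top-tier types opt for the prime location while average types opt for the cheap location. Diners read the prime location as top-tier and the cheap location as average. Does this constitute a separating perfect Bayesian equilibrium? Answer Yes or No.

Yes

Under these beliefs, the prime location earns price premium 22 and the cheap location earns price premium 13.
top-tier: the prime location nets 22 − 3 = 19; the cheap location nets 13. top-tier prefers the prime location.
average: the prime location nets 22 − 10 = 12; the cheap location nets 13. average prefers the cheap location.
Neither type deviates, so the separating profile is an equilibrium.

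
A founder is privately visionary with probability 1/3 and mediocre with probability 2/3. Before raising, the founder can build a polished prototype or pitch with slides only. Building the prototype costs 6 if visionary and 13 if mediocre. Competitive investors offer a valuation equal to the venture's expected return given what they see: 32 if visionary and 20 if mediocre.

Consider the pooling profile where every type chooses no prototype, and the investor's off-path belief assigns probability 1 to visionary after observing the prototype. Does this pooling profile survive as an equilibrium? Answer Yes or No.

On path, the investor holds the prior and pays 1/3·32 + 2/3·20 = 24. Off path (the prototype), believing visionary, it pays 32.
visionary: no prototype nets 24; the prototype nets 32 − 6 = 26. visionary would deviate.
mediocre: no prototype nets 24; the prototype nets 32 − 13 = 19. mediocre stays.
A type deviates, so pooling fails.

No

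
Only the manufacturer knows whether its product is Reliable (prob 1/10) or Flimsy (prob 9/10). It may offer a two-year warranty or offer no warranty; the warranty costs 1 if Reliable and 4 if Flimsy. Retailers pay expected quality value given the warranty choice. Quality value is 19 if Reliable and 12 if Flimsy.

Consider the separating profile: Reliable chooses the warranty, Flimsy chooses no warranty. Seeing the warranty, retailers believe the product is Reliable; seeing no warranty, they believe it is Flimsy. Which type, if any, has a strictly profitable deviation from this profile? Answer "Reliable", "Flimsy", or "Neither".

Flimsy

The warranty pays 19; no warranty pays 12.
Reliable: assigned the warranty, nets 19 − 1 = 18; deviating to no warranty nets 12.
Flimsy: assigned no warranty, nets 12; deviating to the warranty nets 19 − 4 = 15.
The Flimsy type gains 3 by deviating.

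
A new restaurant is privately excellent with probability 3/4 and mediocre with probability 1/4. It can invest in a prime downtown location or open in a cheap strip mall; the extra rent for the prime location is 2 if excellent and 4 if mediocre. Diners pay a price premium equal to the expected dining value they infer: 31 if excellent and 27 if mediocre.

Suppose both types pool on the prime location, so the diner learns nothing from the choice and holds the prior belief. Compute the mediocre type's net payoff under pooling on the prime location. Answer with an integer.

Pooled price premium = 3/4·31 + 1/4·27 = 30.
mediocre pays cost 4 for the prime location, so net payoff = 30 − 4 = 26.

26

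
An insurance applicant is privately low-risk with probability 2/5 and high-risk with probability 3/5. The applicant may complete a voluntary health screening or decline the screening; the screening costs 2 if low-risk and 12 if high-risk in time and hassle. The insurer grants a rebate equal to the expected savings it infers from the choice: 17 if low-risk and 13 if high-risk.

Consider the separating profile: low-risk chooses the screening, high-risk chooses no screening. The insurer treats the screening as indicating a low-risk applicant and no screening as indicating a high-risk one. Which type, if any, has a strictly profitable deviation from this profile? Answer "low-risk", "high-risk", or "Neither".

The screening pays 17; no screening pays 13.
low-risk: assigned the screening, nets 17 − 2 = 15; deviating to no screening nets 13.
high-risk: assigned no screening, nets 13; deviating to the screening nets 17 − 12 = 5.
Both types strictly prefer their assigned action; no profitable deviation.

Neither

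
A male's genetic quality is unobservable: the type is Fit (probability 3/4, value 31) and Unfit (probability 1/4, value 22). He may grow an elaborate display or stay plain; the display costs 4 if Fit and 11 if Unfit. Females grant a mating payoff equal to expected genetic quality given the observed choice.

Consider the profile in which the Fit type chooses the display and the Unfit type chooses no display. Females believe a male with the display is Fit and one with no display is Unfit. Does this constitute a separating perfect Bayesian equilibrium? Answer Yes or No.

Under these beliefs, the display earns mating payoff 31 and no display earns mating payoff 22.
Fit: the display nets 31 − 4 = 27; no display nets 22. Fit prefers the display.
Unfit: the display nets 31 − 11 = 20; no display nets 22. Unfit prefers no display.
Neither type deviates, so the separating profile is an equilibrium.

Yes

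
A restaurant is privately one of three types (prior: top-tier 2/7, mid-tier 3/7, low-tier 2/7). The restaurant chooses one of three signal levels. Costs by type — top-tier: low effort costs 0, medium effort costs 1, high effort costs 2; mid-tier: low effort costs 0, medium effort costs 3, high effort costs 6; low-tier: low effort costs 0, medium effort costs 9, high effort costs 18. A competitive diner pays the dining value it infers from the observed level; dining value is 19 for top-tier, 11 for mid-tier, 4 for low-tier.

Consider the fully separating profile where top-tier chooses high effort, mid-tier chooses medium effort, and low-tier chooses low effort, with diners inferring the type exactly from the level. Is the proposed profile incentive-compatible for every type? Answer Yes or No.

Separating price premiums: high effort → 19, medium effort → 11, low effort → 4.
top-tier (assigned high effort): low effort: 4 − 0 = 4; medium effort: 11 − 1 = 10; high effort: 19 − 2 = 17. top-tier stays.
mid-tier (assigned medium effort): low effort: 4 − 0 = 4; medium effort: 11 − 3 = 8; high effort: 19 − 6 = 13. mid-tier prefers high effort.
low-tier (assigned low effort): low effort: 4 − 0 = 4; medium effort: 11 − 9 = 2; high effort: 19 − 18 = 1. low-tier stays.
At least one type deviates; the separating profile fails.

No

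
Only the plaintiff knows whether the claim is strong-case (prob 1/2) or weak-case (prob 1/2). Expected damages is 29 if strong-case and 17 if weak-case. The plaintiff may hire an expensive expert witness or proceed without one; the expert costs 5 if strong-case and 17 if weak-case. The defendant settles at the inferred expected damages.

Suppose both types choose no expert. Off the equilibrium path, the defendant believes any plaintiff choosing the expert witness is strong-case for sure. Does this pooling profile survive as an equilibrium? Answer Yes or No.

No

On path, the defendant holds the prior and pays 1/2·29 + 1/2·17 = 23. Off path (the expert witness), believing strong-case, it pays 29.
strong-case: no expert nets 23; the expert witness nets 29 − 5 = 24. strong-case would deviate.
weak-case: no expert nets 23; the expert witness nets 29 − 17 = 12. weak-case stays.
A type deviates, so pooling fails.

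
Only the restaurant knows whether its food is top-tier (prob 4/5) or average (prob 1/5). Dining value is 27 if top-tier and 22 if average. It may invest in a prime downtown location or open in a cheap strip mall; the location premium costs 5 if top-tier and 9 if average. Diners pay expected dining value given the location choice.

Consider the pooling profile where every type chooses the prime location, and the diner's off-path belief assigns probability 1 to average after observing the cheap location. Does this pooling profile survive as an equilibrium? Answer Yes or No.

On path, the diner holds the prior and pays 4/5·27 + 1/5·22 = 26. Off path (the cheap location), believing average, it pays 22.
top-tier: the prime location nets 26 − 5 = 21; the cheap location nets 22. top-tier would deviate.
average: the prime location nets 26 − 9 = 17; the cheap location nets 22. average would deviate.
A type deviates, so pooling fails.

No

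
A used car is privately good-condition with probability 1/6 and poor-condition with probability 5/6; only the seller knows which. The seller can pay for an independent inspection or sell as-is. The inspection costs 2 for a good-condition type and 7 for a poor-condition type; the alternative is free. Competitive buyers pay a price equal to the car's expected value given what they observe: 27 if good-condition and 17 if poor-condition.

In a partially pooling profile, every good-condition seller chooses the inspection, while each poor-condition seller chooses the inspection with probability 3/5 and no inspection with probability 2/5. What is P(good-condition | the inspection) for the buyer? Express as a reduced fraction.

1/4

P(the inspection) = (1/6)·1 + (5/6)·(3/5) = 2/3.
By Bayes' rule, P(good-condition | the inspection) = (1/6) / (2/3) = 1/4.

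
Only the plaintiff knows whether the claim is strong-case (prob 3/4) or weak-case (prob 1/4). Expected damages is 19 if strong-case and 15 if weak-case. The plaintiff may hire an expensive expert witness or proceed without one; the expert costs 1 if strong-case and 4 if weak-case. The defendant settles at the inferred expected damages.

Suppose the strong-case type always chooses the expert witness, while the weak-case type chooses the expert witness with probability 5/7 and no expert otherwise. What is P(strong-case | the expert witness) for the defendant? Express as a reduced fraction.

P(the expert witness) = (3/4)·1 + (1/4)·(5/7) = 13/14.
By Bayes' rule, P(strong-case | the expert witness) = (3/4) / (13/14) = 21/26.

21/26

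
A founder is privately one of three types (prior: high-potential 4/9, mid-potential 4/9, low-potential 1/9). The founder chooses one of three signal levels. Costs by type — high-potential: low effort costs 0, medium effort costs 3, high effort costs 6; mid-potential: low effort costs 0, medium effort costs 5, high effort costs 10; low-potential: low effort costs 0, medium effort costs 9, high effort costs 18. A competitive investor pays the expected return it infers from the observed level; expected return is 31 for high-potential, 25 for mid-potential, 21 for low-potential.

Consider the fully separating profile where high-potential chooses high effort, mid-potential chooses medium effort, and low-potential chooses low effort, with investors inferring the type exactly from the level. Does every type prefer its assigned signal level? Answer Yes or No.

No

Separating valuations: high effort → 31, medium effort → 25, low effort → 21.
high-potential (assigned high effort): low effort: 21 − 0 = 21; medium effort: 25 − 3 = 22; high effort: 31 − 6 = 25. high-potential stays.
mid-potential (assigned medium effort): low effort: 21 − 0 = 21; medium effort: 25 − 5 = 20; high effort: 31 − 10 = 21. mid-potential prefers low effort.
low-potential (assigned low effort): low effort: 21 − 0 = 21; medium effort: 25 − 9 = 16; high effort: 31 − 18 = 13. low-potential stays.
At least one type deviates; the separating profile fails.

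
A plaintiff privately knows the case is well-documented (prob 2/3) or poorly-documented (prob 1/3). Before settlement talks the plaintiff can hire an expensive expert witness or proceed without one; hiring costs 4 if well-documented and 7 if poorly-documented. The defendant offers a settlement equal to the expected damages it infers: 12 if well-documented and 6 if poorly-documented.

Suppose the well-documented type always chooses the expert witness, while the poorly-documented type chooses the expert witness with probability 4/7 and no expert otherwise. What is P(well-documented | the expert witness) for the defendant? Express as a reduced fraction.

7/9

P(the expert witness) = (2/3)·1 + (1/3)·(4/7) = 6/7.
By Bayes' rule, P(well-documented | the expert witness) = (2/3) / (6/7) = 7/9.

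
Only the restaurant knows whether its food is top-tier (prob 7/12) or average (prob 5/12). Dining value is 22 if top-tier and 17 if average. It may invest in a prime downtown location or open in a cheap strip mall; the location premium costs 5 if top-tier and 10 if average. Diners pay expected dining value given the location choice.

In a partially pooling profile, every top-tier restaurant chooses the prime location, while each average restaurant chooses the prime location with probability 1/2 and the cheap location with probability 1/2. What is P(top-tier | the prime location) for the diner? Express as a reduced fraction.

14/19

P(the prime location) = (7/12)·1 + (5/12)·(1/2) = 19/24.
By Bayes' rule, P(top-tier | the prime location) = (7/12) / (19/24) = 14/19.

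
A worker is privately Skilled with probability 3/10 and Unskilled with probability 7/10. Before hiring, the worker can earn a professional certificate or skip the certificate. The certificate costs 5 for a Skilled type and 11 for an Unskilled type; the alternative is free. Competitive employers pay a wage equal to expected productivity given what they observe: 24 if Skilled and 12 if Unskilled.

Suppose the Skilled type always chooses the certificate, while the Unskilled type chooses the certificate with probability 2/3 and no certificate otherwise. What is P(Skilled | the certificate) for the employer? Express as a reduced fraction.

P(the certificate) = (3/10)·1 + (7/10)·(2/3) = 23/30.
By Bayes' rule, P(Skilled | the certificate) = (3/10) / (23/30) = 9/23.

9/23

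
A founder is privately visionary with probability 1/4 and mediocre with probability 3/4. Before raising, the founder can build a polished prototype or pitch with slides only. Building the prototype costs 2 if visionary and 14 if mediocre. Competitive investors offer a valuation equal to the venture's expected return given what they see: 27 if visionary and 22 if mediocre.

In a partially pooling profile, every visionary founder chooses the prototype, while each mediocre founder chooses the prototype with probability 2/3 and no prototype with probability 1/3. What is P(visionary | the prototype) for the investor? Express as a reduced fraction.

1/3

P(the prototype) = (1/4)·1 + (3/4)·(2/3) = 3/4.
By Bayes' rule, P(visionary | the prototype) = (1/4) / (3/4) = 1/3.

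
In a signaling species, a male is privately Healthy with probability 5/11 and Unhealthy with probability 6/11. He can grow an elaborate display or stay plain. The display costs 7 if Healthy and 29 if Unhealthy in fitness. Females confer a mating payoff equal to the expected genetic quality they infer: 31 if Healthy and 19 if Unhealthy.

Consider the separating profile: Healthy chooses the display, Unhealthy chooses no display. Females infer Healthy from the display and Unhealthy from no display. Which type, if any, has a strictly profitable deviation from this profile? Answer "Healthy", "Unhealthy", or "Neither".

Neither

The display pays 31; no display pays 19.
Healthy: assigned the display, nets 31 − 7 = 24; deviating to no display nets 19.
Unhealthy: assigned no display, nets 19; deviating to the display nets 31 − 29 = 2.
Both types strictly prefer their assigned action; no profitable deviation.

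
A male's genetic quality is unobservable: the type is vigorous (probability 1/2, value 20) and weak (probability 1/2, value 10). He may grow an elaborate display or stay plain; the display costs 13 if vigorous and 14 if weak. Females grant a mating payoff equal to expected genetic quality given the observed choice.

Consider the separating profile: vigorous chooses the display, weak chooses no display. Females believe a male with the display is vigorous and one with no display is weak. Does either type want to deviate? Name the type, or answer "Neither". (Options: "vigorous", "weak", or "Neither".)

vigorous

The display pays 20; no display pays 10.
vigorous: assigned the display, nets 20 − 13 = 7; deviating to no display nets 10.
weak: assigned no display, nets 10; deviating to the display nets 20 − 14 = 6.
The vigorous type gains 3 by deviating.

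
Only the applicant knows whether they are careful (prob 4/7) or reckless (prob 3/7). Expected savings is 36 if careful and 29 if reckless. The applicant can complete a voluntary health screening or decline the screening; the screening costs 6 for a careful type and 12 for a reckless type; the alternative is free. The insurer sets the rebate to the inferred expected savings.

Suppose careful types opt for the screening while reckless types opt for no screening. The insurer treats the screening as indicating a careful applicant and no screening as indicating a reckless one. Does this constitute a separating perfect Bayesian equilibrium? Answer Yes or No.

Under these beliefs, the screening earns rebate 36 and no screening earns rebate 29.
careful: the screening nets 36 − 6 = 30; no screening nets 29. careful prefers the screening.
reckless: the screening nets 36 − 12 = 24; no screening nets 29. reckless prefers no screening.
Neither type deviates, so the separating profile is an equilibrium.

Yes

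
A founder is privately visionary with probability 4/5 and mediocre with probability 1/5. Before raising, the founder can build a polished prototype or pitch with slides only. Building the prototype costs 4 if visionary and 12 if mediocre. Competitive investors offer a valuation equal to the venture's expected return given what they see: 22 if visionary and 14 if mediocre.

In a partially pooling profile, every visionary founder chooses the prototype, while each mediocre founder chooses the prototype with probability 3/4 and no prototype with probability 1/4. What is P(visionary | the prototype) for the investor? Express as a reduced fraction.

16/19

P(the prototype) = (4/5)·1 + (1/5)·(3/4) = 19/20.
By Bayes' rule, P(visionary | the prototype) = (4/5) / (19/20) = 16/19.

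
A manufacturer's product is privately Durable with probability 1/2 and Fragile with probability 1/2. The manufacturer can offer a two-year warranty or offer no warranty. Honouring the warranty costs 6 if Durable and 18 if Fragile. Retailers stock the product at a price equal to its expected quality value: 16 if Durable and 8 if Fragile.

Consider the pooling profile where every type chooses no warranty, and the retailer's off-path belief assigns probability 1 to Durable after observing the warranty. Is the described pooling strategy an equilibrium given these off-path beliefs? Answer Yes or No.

On path, the retailer holds the prior and pays 1/2·16 + 1/2·8 = 12. Off path (the warranty), believing Durable, it pays 16.
Durable: no warranty nets 12; the warranty nets 16 − 6 = 10. Durable stays.
Fragile: no warranty nets 12; the warranty nets 16 − 18 = -2. Fragile stays.
No type deviates, so pooling is sustained.

Yes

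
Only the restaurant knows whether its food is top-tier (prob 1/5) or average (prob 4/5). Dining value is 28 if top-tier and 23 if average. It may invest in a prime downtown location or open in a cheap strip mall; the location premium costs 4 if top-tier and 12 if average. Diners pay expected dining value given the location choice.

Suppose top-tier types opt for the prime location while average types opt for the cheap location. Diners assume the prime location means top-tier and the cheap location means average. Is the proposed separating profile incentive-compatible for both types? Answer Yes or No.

Under these beliefs, the prime location earns price premium 28 and the cheap location earns price premium 23.
top-tier: the prime location nets 28 − 4 = 24; the cheap location nets 23. top-tier prefers the prime location.
average: the prime location nets 28 − 12 = 16; the cheap location nets 23. average prefers the cheap location.
Neither type deviates, so the separating profile is an equilibrium.

Yes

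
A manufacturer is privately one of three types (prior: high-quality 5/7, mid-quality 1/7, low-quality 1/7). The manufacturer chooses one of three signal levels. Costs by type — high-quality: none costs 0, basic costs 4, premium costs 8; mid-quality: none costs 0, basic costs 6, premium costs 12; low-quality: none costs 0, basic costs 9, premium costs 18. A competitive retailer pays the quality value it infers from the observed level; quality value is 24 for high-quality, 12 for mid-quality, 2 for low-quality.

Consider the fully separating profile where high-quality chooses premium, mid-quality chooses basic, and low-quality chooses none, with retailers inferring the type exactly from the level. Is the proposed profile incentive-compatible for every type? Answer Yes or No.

No

Separating prices: premium → 24, basic → 12, none → 2.
high-quality (assigned premium): none: 2 − 0 = 2; basic: 12 − 4 = 8; premium: 24 − 8 = 16. high-quality stays.
mid-quality (assigned basic): none: 2 − 0 = 2; basic: 12 − 6 = 6; premium: 24 − 12 = 12. mid-quality prefers premium.
low-quality (assigned none): none: 2 − 0 = 2; basic: 12 − 9 = 3; premium: 24 − 18 = 6. low-quality prefers premium.
At least one type deviates; the separating profile fails.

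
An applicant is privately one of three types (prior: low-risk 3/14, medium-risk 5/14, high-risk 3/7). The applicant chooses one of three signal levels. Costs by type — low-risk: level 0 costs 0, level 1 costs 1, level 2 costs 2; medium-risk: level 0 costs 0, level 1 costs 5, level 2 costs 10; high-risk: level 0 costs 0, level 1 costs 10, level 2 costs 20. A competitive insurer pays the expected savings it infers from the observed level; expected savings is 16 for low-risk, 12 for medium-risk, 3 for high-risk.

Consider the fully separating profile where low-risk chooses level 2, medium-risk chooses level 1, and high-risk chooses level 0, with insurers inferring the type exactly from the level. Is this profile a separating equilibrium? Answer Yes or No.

Separating rebates: level 2 → 16, level 1 → 12, level 0 → 3.
low-risk (assigned level 2): level 0: 3 − 0 = 3; level 1: 12 − 1 = 11; level 2: 16 − 2 = 14. low-risk stays.
medium-risk (assigned level 1): level 0: 3 − 0 = 3; level 1: 12 − 5 = 7; level 2: 16 − 10 = 6. medium-risk stays.
high-risk (assigned level 0): level 0: 3 − 0 = 3; level 1: 12 − 10 = 2; level 2: 16 − 20 = -4. high-risk stays.
Every type prefers its assigned level; separation holds.

Yes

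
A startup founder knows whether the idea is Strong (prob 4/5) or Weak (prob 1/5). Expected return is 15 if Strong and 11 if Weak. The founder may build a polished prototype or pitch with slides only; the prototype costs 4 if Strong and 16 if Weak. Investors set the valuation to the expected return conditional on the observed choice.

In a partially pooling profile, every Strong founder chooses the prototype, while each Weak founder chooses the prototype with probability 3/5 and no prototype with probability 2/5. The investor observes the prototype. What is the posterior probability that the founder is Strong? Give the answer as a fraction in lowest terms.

20/23

P(the prototype) = (4/5)·1 + (1/5)·(3/5) = 23/25.
By Bayes' rule, P(Strong | the prototype) = (4/5) / (23/25) = 20/23.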